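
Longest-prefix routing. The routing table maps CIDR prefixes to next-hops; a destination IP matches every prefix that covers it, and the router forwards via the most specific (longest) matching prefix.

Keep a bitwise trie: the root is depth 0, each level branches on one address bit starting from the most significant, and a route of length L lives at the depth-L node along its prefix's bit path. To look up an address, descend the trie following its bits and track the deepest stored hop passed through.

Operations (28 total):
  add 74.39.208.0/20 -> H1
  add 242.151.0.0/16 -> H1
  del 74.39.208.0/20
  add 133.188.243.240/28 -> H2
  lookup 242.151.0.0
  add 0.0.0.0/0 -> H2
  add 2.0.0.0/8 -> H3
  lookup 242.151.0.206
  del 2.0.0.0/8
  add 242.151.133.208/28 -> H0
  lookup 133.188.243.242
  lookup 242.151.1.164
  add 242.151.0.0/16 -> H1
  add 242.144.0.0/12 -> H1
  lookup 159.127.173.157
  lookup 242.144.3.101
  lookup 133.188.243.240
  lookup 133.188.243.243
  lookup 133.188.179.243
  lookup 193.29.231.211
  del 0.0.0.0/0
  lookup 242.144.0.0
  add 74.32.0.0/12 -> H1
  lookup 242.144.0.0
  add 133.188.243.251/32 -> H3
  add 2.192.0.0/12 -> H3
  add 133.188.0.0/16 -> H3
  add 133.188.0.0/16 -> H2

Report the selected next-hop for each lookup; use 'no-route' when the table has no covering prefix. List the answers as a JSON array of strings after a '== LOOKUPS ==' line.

Trace:
  add 74.39.208.0/20 -> H1 at depth 20
  add 242.151.0.0/16 -> H1 at depth 16
  del 74.39.208.0/20 (clear depth 20)
  add 133.188.243.240/28 -> H2 at depth 28
  lookup 242.151.0.0: bits 1111001010010111 walk d0:-→d1:-→d2:-→d3:-→d4:-→d5:-→d6:-→d7:-→d8:-→d9:-→d10:-→d11:-→d12:-→d13:-→d14:-→d15:-→d16:H1 -> H1
  add 0.0.0.0/0 -> H2 at depth 0
  add 2.0.0.0/8 -> H3 at depth 8
  lookup 242.151.0.206: bits 1111001010010111 walk d0:H2→d1:-→d2:-→d3:-→d4:-→d5:-→d6:-→d7:-→d8:-→d9:-→d10:-→d11:-→d12:-→d13:-→d14:-→d15:-→d16:H1 -> H1
  del 2.0.0.0/8 (clear depth 8)
  add 242.151.133.208/28 -> H0 at depth 28
  lookup 133.188.243.242: bits 1000010110111100111100111111 walk d0:H2→d1:-→d2:-→d3:-→d4:-→d5:-→d6:-→d7:-→d8:-→d9:-→d10:-→d11:-→d12:-→d13:-→d14:-→d15:-→d16:-→d17:-→d18:-→d19:-→d20:-→d21:-→d22:-→d23:-→d24:-→d25:-→d26:-→d27:-→d28:H2 -> H2
  lookup 242.151.1.164: bits 1111001010010111 walk d0:H2→d1:-→d2:-→d3:-→d4:-→d5:-→d6:-→d7:-→d8:-→d9:-→d10:-→d11:-→d12:-→d13:-→d14:-→d15:-→d16:H1 -> H1
  add 242.151.0.0/16 -> H1 at depth 16
  add 242.144.0.0/12 -> H1 at depth 12
  lookup 159.127.173.157: bits 100 walk d0:H2→d1:-→d2:-→d3:- -> H2
  lookup 242.144.3.101: bits 1111001010010 walk d0:H2→d1:-→d2:-→d3:-→d4:-→d5:-→d6:-→d7:-→d8:-→d9:-→d10:-→d11:-→d12:H1→d13:- -> H1
  lookup 133.188.243.240: bits 1000010110111100111100111111 walk d0:H2→d1:-→d2:-→d3:-→d4:-→d5:-→d6:-→d7:-→d8:-→d9:-→d10:-→d11:-→d12:-→d13:-→d14:-→d15:-→d16:-→d17:-→d18:-→d19:-→d20:-→d21:-→d22:-→d23:-→d24:-→d25:-→d26:-→d27:-→d28:H2 -> H2
  lookup 133.188.243.243: bits 1000010110111100111100111111 walk d0:H2→d1:-→d2:-→d3:-→d4:-→d5:-→d6:-→d7:-→d8:-→d9:-→d10:-→d11:-→d12:-→d13:-→d14:-→d15:-→d16:-→d17:-→d18:-→d19:-→d20:-→d21:-→d22:-→d23:-→d24:-→d25:-→d26:-→d27:-→d28:H2 -> H2
  lookup 133.188.179.243: bits 10000101101111001 walk d0:H2→d1:-→d2:-→d3:-→d4:-→d5:-→d6:-→d7:-→d8:-→d9:-→d10:-→d11:-→d12:-→d13:-→d14:-→d15:-→d16:-→d17:- -> H2
  lookup 193.29.231.211: bits 11 walk d0:H2→d1:-→d2:- -> H2
  del 0.0.0.0/0 (clear depth 0)
  lookup 242.144.0.0: bits 1111001010010 walk d0:-→d1:-→d2:-→d3:-→d4:-→d5:-→d6:-→d7:-→d8:-→d9:-→d10:-→d11:-→d12:H1→d13:- -> H1
  add 74.32.0.0/12 -> H1 at depth 12
  lookup 242.144.0.0: bits 1111001010010 walk d0:-→d1:-→d2:-→d3:-→d4:-→d5:-→d6:-→d7:-→d8:-→d9:-→d10:-→d11:-→d12:H1→d13:- -> H1
  add 133.188.243.251/32 -> H3 at depth 32
  add 2.192.0.0/12 -> H3 at depth 12
  add 133.188.0.0/16 -> H3 at depth 16
  add 133.188.0.0/16 -> H2 at depth 16

== LOOKUPS ==
["H1","H1","H2","H1","H2","H1","H2","H2","H2","H2","H1","H1"]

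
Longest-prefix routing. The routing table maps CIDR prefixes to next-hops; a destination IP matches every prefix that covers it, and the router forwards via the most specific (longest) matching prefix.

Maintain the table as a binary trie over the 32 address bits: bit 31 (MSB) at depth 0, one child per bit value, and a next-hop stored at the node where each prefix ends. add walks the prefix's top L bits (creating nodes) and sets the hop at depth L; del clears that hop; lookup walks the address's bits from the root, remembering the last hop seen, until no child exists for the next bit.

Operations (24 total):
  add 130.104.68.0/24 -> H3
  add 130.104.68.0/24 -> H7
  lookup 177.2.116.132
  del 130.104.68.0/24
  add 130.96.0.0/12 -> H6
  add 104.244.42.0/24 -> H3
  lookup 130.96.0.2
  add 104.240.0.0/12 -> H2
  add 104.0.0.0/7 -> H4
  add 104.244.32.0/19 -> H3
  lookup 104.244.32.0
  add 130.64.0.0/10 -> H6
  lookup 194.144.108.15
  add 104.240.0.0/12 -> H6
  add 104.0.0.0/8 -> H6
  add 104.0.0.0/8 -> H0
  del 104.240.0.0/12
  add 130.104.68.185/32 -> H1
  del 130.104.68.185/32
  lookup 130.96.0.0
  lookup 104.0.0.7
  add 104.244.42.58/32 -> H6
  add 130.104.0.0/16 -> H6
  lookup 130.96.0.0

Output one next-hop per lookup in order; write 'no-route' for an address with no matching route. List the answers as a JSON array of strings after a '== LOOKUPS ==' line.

Process each operation:
  + 130.104.68.0/24 (H3) depth=24
  + 130.104.68.0/24 (H7) depth=24
  Q 177.2.116.132: descend 10 ; hops seen [∅] ; pick no-route
  - 130.104.68.0/24 clear@24
  + 130.96.0.0/12 (H6) depth=12
  + 104.244.42.0/24 (H3) depth=24
  Q 130.96.0.2: descend 100000100110 ; hops seen [H6] ; pick H6
  + 104.240.0.0/12 (H2) depth=12
  + 104.0.0.0/7 (H4) depth=7
  + 104.244.32.0/19 (H3) depth=19
  Q 104.244.32.0: descend 01101000111101000010 ; hops seen [H4,H2,H3] ; pick H3
  + 130.64.0.0/10 (H6) depth=10
  Q 194.144.108.15: descend 1 ; hops seen [∅] ; pick no-route
  + 104.240.0.0/12 (H6) depth=12
  + 104.0.0.0/8 (H6) depth=8
  + 104.0.0.0/8 (H0) depth=8
  - 104.240.0.0/12 clear@12
  + 130.104.68.185/32 (H1) depth=32
  - 130.104.68.185/32 clear@32
  Q 130.96.0.0: descend 100000100110 ; hops seen [H6,H6] ; pick H6
  Q 104.0.0.7: descend 01101000 ; hops seen [H4,H0] ; pick H0
  + 104.244.42.58/32 (H6) depth=32
  + 130.104.0.0/16 (H6) depth=16
  Q 130.96.0.0: descend 100000100110 ; hops seen [H6,H6] ; pick H6

== LOOKUPS ==
["no-route","H6","H3","no-route","H6","H0","H6"]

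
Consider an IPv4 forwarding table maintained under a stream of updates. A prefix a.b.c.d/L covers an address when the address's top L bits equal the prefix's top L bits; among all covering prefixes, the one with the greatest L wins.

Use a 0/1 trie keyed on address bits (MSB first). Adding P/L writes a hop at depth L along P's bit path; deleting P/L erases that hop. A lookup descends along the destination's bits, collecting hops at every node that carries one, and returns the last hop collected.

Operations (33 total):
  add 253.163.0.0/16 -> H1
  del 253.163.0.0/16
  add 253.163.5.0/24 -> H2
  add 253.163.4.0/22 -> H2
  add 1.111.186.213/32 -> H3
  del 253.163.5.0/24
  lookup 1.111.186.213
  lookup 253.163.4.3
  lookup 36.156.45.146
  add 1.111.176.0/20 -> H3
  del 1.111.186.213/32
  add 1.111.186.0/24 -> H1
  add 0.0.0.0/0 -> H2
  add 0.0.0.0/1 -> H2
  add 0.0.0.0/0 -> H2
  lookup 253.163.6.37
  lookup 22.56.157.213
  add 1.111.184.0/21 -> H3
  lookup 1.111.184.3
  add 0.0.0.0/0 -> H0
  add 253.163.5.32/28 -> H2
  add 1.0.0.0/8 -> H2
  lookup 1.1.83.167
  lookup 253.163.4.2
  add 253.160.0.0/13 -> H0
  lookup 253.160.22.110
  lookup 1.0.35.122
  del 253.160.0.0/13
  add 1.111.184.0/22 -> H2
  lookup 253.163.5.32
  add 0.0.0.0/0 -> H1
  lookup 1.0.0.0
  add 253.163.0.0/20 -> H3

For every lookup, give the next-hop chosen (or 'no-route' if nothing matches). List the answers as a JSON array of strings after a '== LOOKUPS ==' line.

Trace:
  add 253.163.0.0/16 -> H1 at depth 16
  del 253.163.0.0/16 (clear depth 16)
  add 253.163.5.0/24 -> H2 at depth 24
  add 253.163.4.0/22 -> H2 at depth 22
  add 1.111.186.213/32 -> H3 at depth 32
  del 253.163.5.0/24 (clear depth 24)
  lookup 1.111.186.213: bits 00000001011011111011101011010101 walk d0:-→d1:-→d2:-→d3:-→d4:-→d5:-→d6:-→d7:-→d8:-→d9:-→d10:-→d11:-→d12:-→d13:-→d14:-→d15:-→d16:-→d17:-→d18:-→d19:-→d20:-→d21:-→d22:-→d23:-→d24:-→d25:-→d26:-→d27:-→d28:-→d29:-→d30:-→d31:-→d32:H3 -> H3
  lookup 253.163.4.3: bits 11111101101000110000010 walk d0:-→d1:-→d2:-→d3:-→d4:-→d5:-→d6:-→d7:-→d8:-→d9:-→d10:-→d11:-→d12:-→d13:-→d14:-→d15:-→d16:-→d17:-→d18:-→d19:-→d20:-→d21:-→d22:H2→d23:- -> H2
  lookup 36.156.45.146: bits 00 walk d0:-→d1:-→d2:- -> no-route
  add 1.111.176.0/20 -> H3 at depth 20
  del 1.111.186.213/32 (clear depth 32)
  add 1.111.186.0/24 -> H1 at depth 24
  add 0.0.0.0/0 -> H2 at depth 0
  add 0.0.0.0/1 -> H2 at depth 1
  add 0.0.0.0/0 -> H2 at depth 0
  lookup 253.163.6.37: bits 1111110110100011000001 walk d0:H2→d1:-→d2:-→d3:-→d4:-→d5:-→d6:-→d7:-→d8:-→d9:-→d10:-→d11:-→d12:-→d13:-→d14:-→d15:-→d16:-→d17:-→d18:-→d19:-→d20:-→d21:-→d22:H2 -> H2
  lookup 22.56.157.213: bits 000 walk d0:H2→d1:H2→d2:-→d3:- -> H2
  add 1.111.184.0/21 -> H3 at depth 21
  lookup 1.111.184.3: bits 0000000101101111101110 walk d0:H2→d1:H2→d2:-→d3:-→d4:-→d5:-→d6:-→d7:-→d8:-→d9:-→d10:-→d11:-→d12:-→d13:-→d14:-→d15:-→d16:-→d17:-→d18:-→d19:-→d20:H3→d21:H3→d22:- -> H3
  add 0.0.0.0/0 -> H0 at depth 0
  add 253.163.5.32/28 -> H2 at depth 28
  add 1.0.0.0/8 -> H2 at depth 8
  lookup 1.1.83.167: bits 000000010 walk d0:H0→d1:H2→d2:-→d3:-→d4:-→d5:-→d6:-→d7:-→d8:H2→d9:- -> H2
  lookup 253.163.4.2: bits 11111101101000110000010 walk d0:H0→d1:-→d2:-→d3:-→d4:-→d5:-→d6:-→d7:-→d8:-→d9:-→d10:-→d11:-→d12:-→d13:-→d14:-→d15:-→d16:-→d17:-→d18:-→d19:-→d20:-→d21:-→d22:H2→d23:- -> H2
  add 253.160.0.0/13 -> H0 at depth 13
  lookup 253.160.22.110: bits 11111101101000 walk d0:H0→d1:-→d2:-→d3:-→d4:-→d5:-→d6:-→d7:-→d8:-→d9:-→d10:-→d11:-→d12:-→d13:H0→d14:- -> H0
  lookup 1.0.35.122: bits 000000010 walk d0:H0→d1:H2→d2:-→d3:-→d4:-→d5:-→d6:-→d7:-→d8:H2→d9:- -> H2
  del 253.160.0.0/13 (clear depth 13)
  add 1.111.184.0/22 -> H2 at depth 22
  lookup 253.163.5.32: bits 1111110110100011000001010010 walk d0:H0→d1:-→d2:-→d3:-→d4:-→d5:-→d6:-→d7:-→d8:-→d9:-→d10:-→d11:-→d12:-→d13:-→d14:-→d15:-→d16:-→d17:-→d18:-→d19:-→d20:-→d21:-→d22:H2→d23:-→d24:-→d25:-→d26:-→d27:-→d28:H2 -> H2
  add 0.0.0.0/0 -> H1 at depth 0
  lookup 1.0.0.0: bits 000000010 walk d0:H1→d1:H2→d2:-→d3:-→d4:-→d5:-→d6:-→d7:-→d8:H2→d9:- -> H2
  add 253.163.0.0/20 -> H3 at depth 20

== LOOKUPS ==
["H3","H2","no-route","H2","H2","H3","H2","H2","H0","H2","H2","H2"]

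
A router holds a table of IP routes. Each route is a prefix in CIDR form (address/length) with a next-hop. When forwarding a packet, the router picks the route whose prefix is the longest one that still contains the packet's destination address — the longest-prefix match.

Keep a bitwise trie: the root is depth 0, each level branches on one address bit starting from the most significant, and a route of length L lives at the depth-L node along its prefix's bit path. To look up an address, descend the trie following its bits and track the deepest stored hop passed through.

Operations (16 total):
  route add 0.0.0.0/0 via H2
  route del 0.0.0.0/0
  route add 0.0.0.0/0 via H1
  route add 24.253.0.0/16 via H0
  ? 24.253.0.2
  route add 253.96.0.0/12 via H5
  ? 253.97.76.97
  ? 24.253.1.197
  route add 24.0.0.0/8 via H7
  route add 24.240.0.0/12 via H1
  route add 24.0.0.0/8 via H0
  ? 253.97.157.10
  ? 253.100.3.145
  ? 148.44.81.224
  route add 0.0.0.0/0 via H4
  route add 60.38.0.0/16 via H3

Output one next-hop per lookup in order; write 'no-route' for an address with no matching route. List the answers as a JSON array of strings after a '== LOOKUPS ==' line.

Apply in order:
  + 0.0.0.0/0 (H2) depth=0
  del 0.0.0.0/0 (clear depth 0)
  + 0.0.0.0/0 (H1) depth=0
  + 24.253.0.0/16 (H0) depth=16
  ? 24.253.0.2  path d0:H1→d1:-→d2:-→d3:-→d4:-→d5:-→d6:-→d7:-→d8:-→d9:-→d10:-→d11:-→d12:-→d13:-→d14:-→d15:-→d16:H0  best=H0
  + 253.96.0.0/12 (H5) depth=12
  ? 253.97.76.97  path d0:H1→d1:-→d2:-→d3:-→d4:-→d5:-→d6:-→d7:-→d8:-→d9:-→d10:-→d11:-→d12:H5  best=H5
  ? 24.253.1.197  path d0:H1→d1:-→d2:-→d3:-→d4:-→d5:-→d6:-→d7:-→d8:-→d9:-→d10:-→d11:-→d12:-→d13:-→d14:-→d15:-→d16:H0  best=H0
  + 24.0.0.0/8 (H7) depth=8
  + 24.240.0.0/12 (H1) depth=12
  + 24.0.0.0/8 (H0) depth=8
  ? 253.97.157.10  path d0:H1→d1:-→d2:-→d3:-→d4:-→d5:-→d6:-→d7:-→d8:-→d9:-→d10:-→d11:-→d12:H5  best=H5
  ? 253.100.3.145  path d0:H1→d1:-→d2:-→d3:-→d4:-→d5:-→d6:-→d7:-→d8:-→d9:-→d10:-→d11:-→d12:H5  best=H5
  ? 148.44.81.224  path d0:H1→d1:-  best=H1
  + 0.0.0.0/0 (H4) depth=0
  + 60.38.0.0/16 (H3) depth=16

== LOOKUPS ==
["H0","H5","H0","H5","H5","H1"]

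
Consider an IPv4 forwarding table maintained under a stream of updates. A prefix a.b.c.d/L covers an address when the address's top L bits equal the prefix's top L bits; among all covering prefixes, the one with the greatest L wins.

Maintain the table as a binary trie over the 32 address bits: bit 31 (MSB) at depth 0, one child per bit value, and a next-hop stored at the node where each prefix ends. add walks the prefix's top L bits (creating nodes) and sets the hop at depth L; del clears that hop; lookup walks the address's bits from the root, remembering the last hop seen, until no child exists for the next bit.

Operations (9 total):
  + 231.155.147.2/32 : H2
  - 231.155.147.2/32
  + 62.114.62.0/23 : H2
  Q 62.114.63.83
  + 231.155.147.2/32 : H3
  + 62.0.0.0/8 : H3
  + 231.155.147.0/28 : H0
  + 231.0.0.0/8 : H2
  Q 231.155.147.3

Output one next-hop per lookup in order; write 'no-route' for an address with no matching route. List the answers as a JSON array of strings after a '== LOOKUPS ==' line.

Apply in order:
  + 231.155.147.2/32 (H2) depth=32
  - 231.155.147.2/32 clear@32
  + 62.114.62.0/23 (H2) depth=23
  ? 62.114.63.83  path d0:-→d1:-→d2:-→d3:-→d4:-→d5:-→d6:-→d7:-→d8:-→d9:-→d10:-→d11:-→d12:-→d13:-→d14:-→d15:-→d16:-→d17:-→d18:-→d19:-→d20:-→d21:-→d22:-→d23:H2  best=H2
  + 231.155.147.2/32 (H3) depth=32
  + 62.0.0.0/8 (H3) depth=8
  + 231.155.147.0/28 (H0) depth=28
  + 231.0.0.0/8 (H2) depth=8
  ? 231.155.147.3  path d0:-→d1:-→d2:-→d3:-→d4:-→d5:-→d6:-→d7:-→d8:H2→d9:-→d10:-→d11:-→d12:-→d13:-→d14:-→d15:-→d16:-→d17:-→d18:-→d19:-→d20:-→d21:-→d22:-→d23:-→d24:-→d25:-→d26:-→d27:-→d28:H0→d29:-→d30:-→d31:-  best=H0

== LOOKUPS ==
["H2","H0"]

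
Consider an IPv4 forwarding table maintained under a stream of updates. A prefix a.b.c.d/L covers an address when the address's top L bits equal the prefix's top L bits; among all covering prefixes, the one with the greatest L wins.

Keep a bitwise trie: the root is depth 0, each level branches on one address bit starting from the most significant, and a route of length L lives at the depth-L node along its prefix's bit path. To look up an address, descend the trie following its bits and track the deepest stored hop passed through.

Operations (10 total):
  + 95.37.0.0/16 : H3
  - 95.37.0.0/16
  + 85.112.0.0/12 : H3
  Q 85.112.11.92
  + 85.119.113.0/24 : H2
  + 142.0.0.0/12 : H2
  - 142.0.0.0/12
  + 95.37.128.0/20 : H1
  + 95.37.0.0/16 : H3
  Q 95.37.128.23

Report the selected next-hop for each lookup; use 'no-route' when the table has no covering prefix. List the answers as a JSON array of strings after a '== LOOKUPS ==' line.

Trace:
  add 95.37.0.0/16 -> H3 at depth 16
  del 95.37.0.0/16 (clear depth 16)
  add 85.112.0.0/12 -> H3 at depth 12
  lookup 85.112.11.92: bits 010101010111 walk d0:-→d1:-→d2:-→d3:-→d4:-→d5:-→d6:-→d7:-→d8:-→d9:-→d10:-→d11:-→d12:H3 -> H3
  add 85.119.113.0/24 -> H2 at depth 24
  add 142.0.0.0/12 -> H2 at depth 12
  del 142.0.0.0/12 (clear depth 12)
  add 95.37.128.0/20 -> H1 at depth 20
  add 95.37.0.0/16 -> H3 at depth 16
  lookup 95.37.128.23: bits 01011111001001011000 walk d0:-→d1:-→d2:-→d3:-→d4:-→d5:-→d6:-→d7:-→d8:-→d9:-→d10:-→d11:-→d12:-→d13:-→d14:-→d15:-→d16:H3→d17:-→d18:-→d19:-→d20:H1 -> H1

== LOOKUPS ==
["H3","H1"]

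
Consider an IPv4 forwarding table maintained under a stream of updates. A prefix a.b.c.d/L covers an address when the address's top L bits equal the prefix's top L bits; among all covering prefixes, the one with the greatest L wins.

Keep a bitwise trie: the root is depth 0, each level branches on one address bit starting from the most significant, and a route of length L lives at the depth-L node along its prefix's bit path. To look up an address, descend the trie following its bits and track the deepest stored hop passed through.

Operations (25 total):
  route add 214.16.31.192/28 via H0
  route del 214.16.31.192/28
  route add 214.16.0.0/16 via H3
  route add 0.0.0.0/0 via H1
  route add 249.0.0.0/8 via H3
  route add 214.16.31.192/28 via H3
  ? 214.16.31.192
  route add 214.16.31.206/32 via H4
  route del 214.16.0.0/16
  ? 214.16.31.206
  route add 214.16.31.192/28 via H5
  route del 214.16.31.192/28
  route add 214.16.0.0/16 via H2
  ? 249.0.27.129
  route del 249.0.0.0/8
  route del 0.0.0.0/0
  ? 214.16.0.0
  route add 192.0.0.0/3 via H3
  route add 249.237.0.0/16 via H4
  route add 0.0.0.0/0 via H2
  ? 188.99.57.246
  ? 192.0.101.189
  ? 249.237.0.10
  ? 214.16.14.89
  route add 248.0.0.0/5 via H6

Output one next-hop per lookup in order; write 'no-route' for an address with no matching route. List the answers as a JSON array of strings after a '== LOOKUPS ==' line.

Process each operation:
  add 214.16.31.192/28 -> H0 at depth 28
  del 214.16.31.192/28 (clear depth 28)
  add 214.16.0.0/16 -> H3 at depth 16
  add 0.0.0.0/0 -> H1 at depth 0
  add 249.0.0.0/8 -> H3 at depth 8
  add 214.16.31.192/28 -> H3 at depth 28
  ? 214.16.31.192  path d0:H1→d1:-→d2:-→d3:-→d4:-→d5:-→d6:-→d7:-→d8:-→d9:-→d10:-→d11:-→d12:-→d13:-→d14:-→d15:-→d16:H3→d17:-→d18:-→d19:-→d20:-→d21:-→d22:-→d23:-→d24:-→d25:-→d26:-→d27:-→d28:H3  best=H3
  add 214.16.31.206/32 -> H4 at depth 32
  del 214.16.0.0/16 (clear depth 16)
  ? 214.16.31.206  path d0:H1→d1:-→d2:-→d3:-→d4:-→d5:-→d6:-→d7:-→d8:-→d9:-→d10:-→d11:-→d12:-→d13:-→d14:-→d15:-→d16:-→d17:-→d18:-→d19:-→d20:-→d21:-→d22:-→d23:-→d24:-→d25:-→d26:-→d27:-→d28:H3→d29:-→d30:-→d31:-→d32:H4  best=H4
  add 214.16.31.192/28 -> H5 at depth 28
  del 214.16.31.192/28 (clear depth 28)
  add 214.16.0.0/16 -> H2 at depth 16
  ? 249.0.27.129  path d0:H1→d1:-→d2:-→d3:-→d4:-→d5:-→d6:-→d7:-→d8:H3  best=H3
  del 249.0.0.0/8 (clear depth 8)
  del 0.0.0.0/0 (clear depth 0)
  ? 214.16.0.0  path d0:-→d1:-→d2:-→d3:-→d4:-→d5:-→d6:-→d7:-→d8:-→d9:-→d10:-→d11:-→d12:-→d13:-→d14:-→d15:-→d16:H2→d17:-→d18:-→d19:-  best=H2
  add 192.0.0.0/3 -> H3 at depth 3
  add 249.237.0.0/16 -> H4 at depth 16
  add 0.0.0.0/0 -> H2 at depth 0
  ? 188.99.57.246  path d0:H2→d1:-  best=H2
  ? 192.0.101.189  path d0:H2→d1:-→d2:-→d3:H3  best=H3
  ? 249.237.0.10  path d0:H2→d1:-→d2:-→d3:-→d4:-→d5:-→d6:-→d7:-→d8:-→d9:-→d10:-→d11:-→d12:-→d13:-→d14:-→d15:-→d16:H4  best=H4
  ? 214.16.14.89  path d0:H2→d1:-→d2:-→d3:H3→d4:-→d5:-→d6:-→d7:-→d8:-→d9:-→d10:-→d11:-→d12:-→d13:-→d14:-→d15:-→d16:H2→d17:-→d18:-→d19:-  best=H2
  add 248.0.0.0/5 -> H6 at depth 5

== LOOKUPS ==
["H3","H4","H3","H2","H2","H3","H4","H2"]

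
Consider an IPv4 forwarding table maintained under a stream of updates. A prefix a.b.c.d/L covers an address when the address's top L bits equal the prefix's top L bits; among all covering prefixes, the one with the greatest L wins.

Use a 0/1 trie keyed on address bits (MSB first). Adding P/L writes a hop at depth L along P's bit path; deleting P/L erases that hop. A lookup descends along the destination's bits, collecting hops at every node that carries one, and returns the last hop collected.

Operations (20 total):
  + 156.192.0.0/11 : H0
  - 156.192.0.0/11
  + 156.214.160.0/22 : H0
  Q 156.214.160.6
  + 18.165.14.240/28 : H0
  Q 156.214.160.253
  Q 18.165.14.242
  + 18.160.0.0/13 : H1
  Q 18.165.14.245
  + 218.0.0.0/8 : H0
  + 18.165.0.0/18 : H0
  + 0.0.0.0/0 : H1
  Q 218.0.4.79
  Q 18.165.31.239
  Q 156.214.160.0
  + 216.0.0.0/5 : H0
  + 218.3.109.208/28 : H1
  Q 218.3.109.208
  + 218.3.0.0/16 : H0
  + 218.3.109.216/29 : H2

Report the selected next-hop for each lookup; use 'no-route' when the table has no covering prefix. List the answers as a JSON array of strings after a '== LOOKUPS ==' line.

Process each operation:
  add 156.192.0.0/11 -> H0 at depth 11
  - 156.192.0.0/11 clear@11
  add 156.214.160.0/22 -> H0 at depth 22
  Q 156.214.160.6: descend 1001110011010110101000 ; hops seen [H0] ; pick H0
  add 18.165.14.240/28 -> H0 at depth 28
  Q 156.214.160.253: descend 1001110011010110101000 ; hops seen [H0] ; pick H0
  Q 18.165.14.242: descend 0001001010100101000011101111 ; hops seen [H0] ; pick H0
  add 18.160.0.0/13 -> H1 at depth 13
  Q 18.165.14.245: descend 0001001010100101000011101111 ; hops seen [H1,H0] ; pick H0
  add 218.0.0.0/8 -> H0 at depth 8
  add 18.165.0.0/18 -> H0 at depth 18
  add 0.0.0.0/0 -> H1 at depth 0
  Q 218.0.4.79: descend 11011010 ; hops seen [H1,H0] ; pick H0
  Q 18.165.31.239: descend 0001001010100101000 ; hops seen [H1,H1,H0] ; pick H0
  Q 156.214.160.0: descend 1001110011010110101000 ; hops seen [H1,H0] ; pick H0
  add 216.0.0.0/5 -> H0 at depth 5
  add 218.3.109.208/28 -> H1 at depth 28
  Q 218.3.109.208: descend 1101101000000011011011011101 ; hops seen [H1,H0,H0,H1] ; pick H1
  add 218.3.0.0/16 -> H0 at depth 16
  add 218.3.109.216/29 -> H2 at depth 29

== LOOKUPS ==
["H0","H0","H0","H0","H0","H0","H0","H1"]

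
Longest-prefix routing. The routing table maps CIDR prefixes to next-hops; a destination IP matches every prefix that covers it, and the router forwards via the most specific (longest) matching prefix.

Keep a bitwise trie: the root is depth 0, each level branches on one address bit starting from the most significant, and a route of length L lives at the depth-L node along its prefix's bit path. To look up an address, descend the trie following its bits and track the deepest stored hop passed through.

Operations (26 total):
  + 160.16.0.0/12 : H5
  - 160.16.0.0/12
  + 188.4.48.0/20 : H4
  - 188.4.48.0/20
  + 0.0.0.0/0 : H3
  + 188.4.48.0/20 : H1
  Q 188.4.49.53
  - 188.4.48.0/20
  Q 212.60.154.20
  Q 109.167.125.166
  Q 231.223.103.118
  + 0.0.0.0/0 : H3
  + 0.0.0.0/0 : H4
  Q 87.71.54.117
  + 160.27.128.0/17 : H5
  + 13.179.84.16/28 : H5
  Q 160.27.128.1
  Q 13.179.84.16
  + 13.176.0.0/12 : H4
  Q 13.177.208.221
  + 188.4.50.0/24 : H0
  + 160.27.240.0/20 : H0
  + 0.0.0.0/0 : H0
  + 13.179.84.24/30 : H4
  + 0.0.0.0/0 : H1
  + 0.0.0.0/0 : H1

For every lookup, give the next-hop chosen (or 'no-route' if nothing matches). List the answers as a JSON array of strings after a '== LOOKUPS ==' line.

Trace:
  + 160.16.0.0/12 (H5) depth=12
  del 160.16.0.0/12 (clear depth 12)
  + 188.4.48.0/20 (H4) depth=20
  del 188.4.48.0/20 (clear depth 20)
  + 0.0.0.0/0 (H3) depth=0
  + 188.4.48.0/20 (H1) depth=20
  ? 188.4.49.53  path d0:H3→d1:-→d2:-→d3:-→d4:-→d5:-→d6:-→d7:-→d8:-→d9:-→d10:-→d11:-→d12:-→d13:-→d14:-→d15:-→d16:-→d17:-→d18:-→d19:-→d20:H1  best=H1
  del 188.4.48.0/20 (clear depth 20)
  ? 212.60.154.20  path d0:H3→d1:-  best=H3
  ? 109.167.125.166  path d0:H3  best=H3
  ? 231.223.103.118  path d0:H3→d1:-  best=H3
  + 0.0.0.0/0 (H3) depth=0
  + 0.0.0.0/0 (H4) depth=0
  ? 87.71.54.117  path d0:H4  best=H4
  + 160.27.128.0/17 (H5) depth=17
  + 13.179.84.16/28 (H5) depth=28
  ? 160.27.128.1  path d0:H4→d1:-→d2:-→d3:-→d4:-→d5:-→d6:-→d7:-→d8:-→d9:-→d10:-→d11:-→d12:-→d13:-→d14:-→d15:-→d16:-→d17:H5  best=H5
  ? 13.179.84.16  path d0:H4→d1:-→d2:-→d3:-→d4:-→d5:-→d6:-→d7:-→d8:-→d9:-→d10:-→d11:-→d12:-→d13:-→d14:-→d15:-→d16:-→d17:-→d18:-→d19:-→d20:-→d21:-→d22:-→d23:-→d24:-→d25:-→d26:-→d27:-→d28:H5  best=H5
  + 13.176.0.0/12 (H4) depth=12
  ? 13.177.208.221  path d0:H4→d1:-→d2:-→d3:-→d4:-→d5:-→d6:-→d7:-→d8:-→d9:-→d10:-→d11:-→d12:H4→d13:-→d14:-  best=H4
  + 188.4.50.0/24 (H0) depth=24
  + 160.27.240.0/20 (H0) depth=20
  + 0.0.0.0/0 (H0) depth=0
  + 13.179.84.24/30 (H4) depth=30
  + 0.0.0.0/0 (H1) depth=0
  + 0.0.0.0/0 (H1) depth=0

== LOOKUPS ==
["H1","H3","H3","H3","H4","H5","H5","H4"]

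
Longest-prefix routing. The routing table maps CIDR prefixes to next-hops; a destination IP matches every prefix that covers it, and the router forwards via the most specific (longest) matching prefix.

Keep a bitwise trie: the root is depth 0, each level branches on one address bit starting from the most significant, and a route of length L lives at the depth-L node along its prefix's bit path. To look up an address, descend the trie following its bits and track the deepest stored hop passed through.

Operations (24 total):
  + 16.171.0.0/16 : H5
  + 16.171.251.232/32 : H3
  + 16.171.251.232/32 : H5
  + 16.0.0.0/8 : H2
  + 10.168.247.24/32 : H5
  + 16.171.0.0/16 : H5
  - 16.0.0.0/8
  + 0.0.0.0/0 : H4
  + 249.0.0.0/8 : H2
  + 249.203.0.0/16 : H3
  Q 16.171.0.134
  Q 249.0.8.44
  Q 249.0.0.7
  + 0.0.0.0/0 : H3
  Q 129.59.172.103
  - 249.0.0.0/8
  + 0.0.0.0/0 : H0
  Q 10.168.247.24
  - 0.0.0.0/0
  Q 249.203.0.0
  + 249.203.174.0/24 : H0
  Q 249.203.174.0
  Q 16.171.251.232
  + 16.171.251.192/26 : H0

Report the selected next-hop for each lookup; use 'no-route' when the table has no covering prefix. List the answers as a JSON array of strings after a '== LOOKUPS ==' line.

Apply in order:
  add 16.171.0.0/16 -> H5 at depth 16
  add 16.171.251.232/32 -> H3 at depth 32
  add 16.171.251.232/32 -> H5 at depth 32
  add 16.0.0.0/8 -> H2 at depth 8
  add 10.168.247.24/32 -> H5 at depth 32
  add 16.171.0.0/16 -> H5 at depth 16
  - 16.0.0.0/8 clear@8
  add 0.0.0.0/0 -> H4 at depth 0
  add 249.0.0.0/8 -> H2 at depth 8
  add 249.203.0.0/16 -> H3 at depth 16
  lookup 16.171.0.134: bits 0001000010101011 walk d0:H4→d1:-→d2:-→d3:-→d4:-→d5:-→d6:-→d7:-→d8:-→d9:-→d10:-→d11:-→d12:-→d13:-→d14:-→d15:-→d16:H5 -> H5
  lookup 249.0.8.44: bits 11111001 walk d0:H4→d1:-→d2:-→d3:-→d4:-→d5:-→d6:-→d7:-→d8:H2 -> H2
  lookup 249.0.0.7: bits 11111001 walk d0:H4→d1:-→d2:-→d3:-→d4:-→d5:-→d6:-→d7:-→d8:H2 -> H2
  add 0.0.0.0/0 -> H3 at depth 0
  lookup 129.59.172.103: bits 1 walk d0:H3→d1:- -> H3
  - 249.0.0.0/8 clear@8
  add 0.0.0.0/0 -> H0 at depth 0
  lookup 10.168.247.24: bits 00001010101010001111011100011000 walk d0:H0→d1:-→d2:-→d3:-→d4:-→d5:-→d6:-→d7:-→d8:-→d9:-→d10:-→d11:-→d12:-→d13:-→d14:-→d15:-→d16:-→d17:-→d18:-→d19:-→d20:-→d21:-→d22:-→d23:-→d24:-→d25:-→d26:-→d27:-→d28:-→d29:-→d30:-→d31:-→d32:H5 -> H5
  - 0.0.0.0/0 clear@0
  lookup 249.203.0.0: bits 1111100111001011 walk d0:-→d1:-→d2:-→d3:-→d4:-→d5:-→d6:-→d7:-→d8:-→d9:-→d10:-→d11:-→d12:-→d13:-→d14:-→d15:-→d16:H3 -> H3
  add 249.203.174.0/24 -> H0 at depth 24
  lookup 249.203.174.0: bits 111110011100101110101110 walk d0:-→d1:-→d2:-→d3:-→d4:-→d5:-→d6:-→d7:-→d8:-→d9:-→d10:-→d11:-→d12:-→d13:-→d14:-→d15:-→d16:H3→d17:-→d18:-→d19:-→d20:-→d21:-→d22:-→d23:-→d24:H0 -> H0
  lookup 16.171.251.232: bits 00010000101010111111101111101000 walk d0:-→d1:-→d2:-→d3:-→d4:-→d5:-→d6:-→d7:-→d8:-→d9:-→d10:-→d11:-→d12:-→d13:-→d14:-→d15:-→d16:H5→d17:-→d18:-→d19:-→d20:-→d21:-→d22:-→d23:-→d24:-→d25:-→d26:-→d27:-→d28:-→d29:-→d30:-→d31:-→d32:H5 -> H5
  add 16.171.251.192/26 -> H0 at depth 26

== LOOKUPS ==
["H5","H2","H2","H3","H5","H3","H0","H5"]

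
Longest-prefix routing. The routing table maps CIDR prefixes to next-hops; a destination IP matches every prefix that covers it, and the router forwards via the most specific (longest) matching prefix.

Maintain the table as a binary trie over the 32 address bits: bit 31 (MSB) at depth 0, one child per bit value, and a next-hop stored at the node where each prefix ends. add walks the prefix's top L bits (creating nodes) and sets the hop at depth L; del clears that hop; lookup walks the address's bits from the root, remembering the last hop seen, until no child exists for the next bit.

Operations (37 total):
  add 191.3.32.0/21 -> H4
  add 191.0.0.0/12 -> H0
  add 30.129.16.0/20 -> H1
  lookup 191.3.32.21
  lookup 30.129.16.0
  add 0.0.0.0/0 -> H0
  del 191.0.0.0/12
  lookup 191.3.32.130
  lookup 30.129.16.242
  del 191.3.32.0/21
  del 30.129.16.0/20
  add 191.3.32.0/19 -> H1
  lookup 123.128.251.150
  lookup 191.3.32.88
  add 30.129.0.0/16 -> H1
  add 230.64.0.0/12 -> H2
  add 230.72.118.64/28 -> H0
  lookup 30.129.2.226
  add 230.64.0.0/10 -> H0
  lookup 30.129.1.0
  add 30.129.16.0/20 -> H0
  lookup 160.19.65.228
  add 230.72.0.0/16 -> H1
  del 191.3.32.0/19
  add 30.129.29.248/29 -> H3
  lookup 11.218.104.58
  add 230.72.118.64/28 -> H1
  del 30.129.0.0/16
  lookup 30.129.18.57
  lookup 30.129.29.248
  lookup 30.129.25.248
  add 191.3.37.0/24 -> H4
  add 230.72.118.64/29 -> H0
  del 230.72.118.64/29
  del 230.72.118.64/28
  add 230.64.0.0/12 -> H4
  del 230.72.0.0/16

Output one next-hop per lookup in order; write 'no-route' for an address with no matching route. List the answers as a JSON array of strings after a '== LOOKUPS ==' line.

Apply in order:
  + 191.3.32.0/21 (H4) depth=21
  + 191.0.0.0/12 (H0) depth=12
  + 30.129.16.0/20 (H1) depth=20
  lookup 191.3.32.21: bits 101111110000001100100 walk d0:-→d1:-→d2:-→d3:-→d4:-→d5:-→d6:-→d7:-→d8:-→d9:-→d10:-→d11:-→d12:H0→d13:-→d14:-→d15:-→d16:-→d17:-→d18:-→d19:-→d20:-→d21:H4 -> H4
  lookup 30.129.16.0: bits 00011110100000010001 walk d0:-→d1:-→d2:-→d3:-→d4:-→d5:-→d6:-→d7:-→d8:-→d9:-→d10:-→d11:-→d12:-→d13:-→d14:-→d15:-→d16:-→d17:-→d18:-→d19:-→d20:H1 -> H1
  + 0.0.0.0/0 (H0) depth=0
  - 191.0.0.0/12 clear@12
  lookup 191.3.32.130: bits 101111110000001100100 walk d0:H0→d1:-→d2:-→d3:-→d4:-→d5:-→d6:-→d7:-→d8:-→d9:-→d10:-→d11:-→d12:-→d13:-→d14:-→d15:-→d16:-→d17:-→d18:-→d19:-→d20:-→d21:H4 -> H4
  lookup 30.129.16.242: bits 00011110100000010001 walk d0:H0→d1:-→d2:-→d3:-→d4:-→d5:-→d6:-→d7:-→d8:-→d9:-→d10:-→d11:-→d12:-→d13:-→d14:-→d15:-→d16:-→d17:-→d18:-→d19:-→d20:H1 -> H1
  - 191.3.32.0/21 clear@21
  - 30.129.16.0/20 clear@20
  + 191.3.32.0/19 (H1) depth=19
  lookup 123.128.251.150: bits 0 walk d0:H0→d1:- -> H0
  lookup 191.3.32.88: bits 101111110000001100100 walk d0:H0→d1:-→d2:-→d3:-→d4:-→d5:-→d6:-→d7:-→d8:-→d9:-→d10:-→d11:-→d12:-→d13:-→d14:-→d15:-→d16:-→d17:-→d18:-→d19:H1→d20:-→d21:- -> H1
  + 30.129.0.0/16 (H1) depth=16
  + 230.64.0.0/12 (H2) depth=12
  + 230.72.118.64/28 (H0) depth=28
  lookup 30.129.2.226: bits 0001111010000001000 walk d0:H0→d1:-→d2:-→d3:-→d4:-→d5:-→d6:-→d7:-→d8:-→d9:-→d10:-→d11:-→d12:-→d13:-→d14:-→d15:-→d16:H1→d17:-→d18:-→d19:- -> H1
  + 230.64.0.0/10 (H0) depth=10
  lookup 30.129.1.0: bits 0001111010000001000 walk d0:H0→d1:-→d2:-→d3:-→d4:-→d5:-→d6:-→d7:-→d8:-→d9:-→d10:-→d11:-→d12:-→d13:-→d14:-→d15:-→d16:H1→d17:-→d18:-→d19:- -> H1
  + 30.129.16.0/20 (H0) depth=20
  lookup 160.19.65.228: bits 101 walk d0:H0→d1:-→d2:-→d3:- -> H0
  + 230.72.0.0/16 (H1) depth=16
  - 191.3.32.0/19 clear@19
  + 30.129.29.248/29 (H3) depth=29
  lookup 11.218.104.58: bits 000 walk d0:H0→d1:-→d2:-→d3:- -> H0
  + 230.72.118.64/28 (H1) depth=28
  - 30.129.0.0/16 clear@16
  lookup 30.129.18.57: bits 00011110100000010001 walk d0:H0→d1:-→d2:-→d3:-→d4:-→d5:-→d6:-→d7:-→d8:-→d9:-→d10:-→d11:-→d12:-→d13:-→d14:-→d15:-→d16:-→d17:-→d18:-→d19:-→d20:H0 -> H0
  lookup 30.129.29.248: bits 00011110100000010001110111111 walk d0:H0→d1:-→d2:-→d3:-→d4:-→d5:-→d6:-→d7:-→d8:-→d9:-→d10:-→d11:-→d12:-→d13:-→d14:-→d15:-→d16:-→d17:-→d18:-→d19:-→d20:H0→d21:-→d22:-→d23:-→d24:-→d25:-→d26:-→d27:-→d28:-→d29:H3 -> H3
  lookup 30.129.25.248: bits 000111101000000100011 walk d0:H0→d1:-→d2:-→d3:-→d4:-→d5:-→d6:-→d7:-→d8:-→d9:-→d10:-→d11:-→d12:-→d13:-→d14:-→d15:-→d16:-→d17:-→d18:-→d19:-→d20:H0→d21:- -> H0
  + 191.3.37.0/24 (H4) depth=24
  + 230.72.118.64/29 (H0) depth=29
  - 230.72.118.64/29 clear@29
  - 230.72.118.64/28 clear@28
  + 230.64.0.0/12 (H4) depth=12
  - 230.72.0.0/16 clear@16

== LOOKUPS ==
["H4","H1","H4","H1","H0","H1","H1","H1","H0","H0","H0","H3","H0"]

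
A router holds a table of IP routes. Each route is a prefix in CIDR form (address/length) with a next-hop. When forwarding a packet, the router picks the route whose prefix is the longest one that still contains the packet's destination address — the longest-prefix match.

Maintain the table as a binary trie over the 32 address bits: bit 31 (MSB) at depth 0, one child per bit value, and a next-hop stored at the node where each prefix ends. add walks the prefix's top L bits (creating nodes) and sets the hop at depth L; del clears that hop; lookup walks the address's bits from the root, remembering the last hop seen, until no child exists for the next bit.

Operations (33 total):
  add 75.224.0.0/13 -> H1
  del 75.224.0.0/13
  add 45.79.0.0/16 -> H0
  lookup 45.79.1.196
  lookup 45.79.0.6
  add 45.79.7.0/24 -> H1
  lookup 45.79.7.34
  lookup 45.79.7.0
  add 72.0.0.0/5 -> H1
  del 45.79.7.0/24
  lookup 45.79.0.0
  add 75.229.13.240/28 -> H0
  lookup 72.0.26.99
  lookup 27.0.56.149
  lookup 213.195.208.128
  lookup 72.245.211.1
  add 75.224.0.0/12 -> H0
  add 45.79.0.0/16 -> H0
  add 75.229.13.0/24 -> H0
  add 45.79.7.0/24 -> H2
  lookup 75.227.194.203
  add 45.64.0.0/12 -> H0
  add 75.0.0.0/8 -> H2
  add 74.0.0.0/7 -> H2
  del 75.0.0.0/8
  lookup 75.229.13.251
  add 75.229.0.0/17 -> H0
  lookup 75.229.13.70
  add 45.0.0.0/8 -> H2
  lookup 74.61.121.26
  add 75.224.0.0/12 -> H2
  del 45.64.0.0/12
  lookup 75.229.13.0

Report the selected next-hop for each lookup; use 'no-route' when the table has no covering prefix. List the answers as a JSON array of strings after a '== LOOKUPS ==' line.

Process each operation:
  + 75.224.0.0/13 (H1) depth=13
  del 75.224.0.0/13 (clear depth 13)
  + 45.79.0.0/16 (H0) depth=16
  ? 45.79.1.196  path d0:-→d1:-→d2:-→d3:-→d4:-→d5:-→d6:-→d7:-→d8:-→d9:-→d10:-→d11:-→d12:-→d13:-→d14:-→d15:-→d16:H0  best=H0
  ? 45.79.0.6  path d0:-→d1:-→d2:-→d3:-→d4:-→d5:-→d6:-→d7:-→d8:-→d9:-→d10:-→d11:-→d12:-→d13:-→d14:-→d15:-→d16:H0  best=H0
  + 45.79.7.0/24 (H1) depth=24
  ? 45.79.7.34  path d0:-→d1:-→d2:-→d3:-→d4:-→d5:-→d6:-→d7:-→d8:-→d9:-→d10:-→d11:-→d12:-→d13:-→d14:-→d15:-→d16:H0→d17:-→d18:-→d19:-→d20:-→d21:-→d22:-→d23:-→d24:H1  best=H1
  ? 45.79.7.0  path d0:-→d1:-→d2:-→d3:-→d4:-→d5:-→d6:-→d7:-→d8:-→d9:-→d10:-→d11:-→d12:-→d13:-→d14:-→d15:-→d16:H0→d17:-→d18:-→d19:-→d20:-→d21:-→d22:-→d23:-→d24:H1  best=H1
  + 72.0.0.0/5 (H1) depth=5
  del 45.79.7.0/24 (clear depth 24)
  ? 45.79.0.0  path d0:-→d1:-→d2:-→d3:-→d4:-→d5:-→d6:-→d7:-→d8:-→d9:-→d10:-→d11:-→d12:-→d13:-→d14:-→d15:-→d16:H0→d17:-→d18:-→d19:-→d20:-→d21:-  best=H0
  + 75.229.13.240/28 (H0) depth=28
  ? 72.0.26.99  path d0:-→d1:-→d2:-→d3:-→d4:-→d5:H1→d6:-  best=H1
  ? 27.0.56.149  path d0:-→d1:-→d2:-  best=no-route
  ? 213.195.208.128  path d0:-  best=no-route
  ? 72.245.211.1  path d0:-→d1:-→d2:-→d3:-→d4:-→d5:H1→d6:-  best=H1
  + 75.224.0.0/12 (H0) depth=12
  + 45.79.0.0/16 (H0) depth=16
  + 75.229.13.0/24 (H0) depth=24
  + 45.79.7.0/24 (H2) depth=24
  ? 75.227.194.203  path d0:-→d1:-→d2:-→d3:-→d4:-→d5:H1→d6:-→d7:-→d8:-→d9:-→d10:-→d11:-→d12:H0→d13:-  best=H0
  + 45.64.0.0/12 (H0) depth=12
  + 75.0.0.0/8 (H2) depth=8
  + 74.0.0.0/7 (H2) depth=7
  del 75.0.0.0/8 (clear depth 8)
  ? 75.229.13.251  path d0:-→d1:-→d2:-→d3:-→d4:-→d5:H1→d6:-→d7:H2→d8:-→d9:-→d10:-→d11:-→d12:H0→d13:-→d14:-→d15:-→d16:-→d17:-→d18:-→d19:-→d20:-→d21:-→d22:-→d23:-→d24:H0→d25:-→d26:-→d27:-→d28:H0  best=H0
  + 75.229.0.0/17 (H0) depth=17
  ? 75.229.13.70  path d0:-→d1:-→d2:-→d3:-→d4:-→d5:H1→d6:-→d7:H2→d8:-→d9:-→d10:-→d11:-→d12:H0→d13:-→d14:-→d15:-→d16:-→d17:H0→d18:-→d19:-→d20:-→d21:-→d22:-→d23:-→d24:H0  best=H0
  + 45.0.0.0/8 (H2) depth=8
  ? 74.61.121.26  path d0:-→d1:-→d2:-→d3:-→d4:-→d5:H1→d6:-→d7:H2  best=H2
  + 75.224.0.0/12 (H2) depth=12
  del 45.64.0.0/12 (clear depth 12)
  ? 75.229.13.0  path d0:-→d1:-→d2:-→d3:-→d4:-→d5:H1→d6:-→d7:H2→d8:-→d9:-→d10:-→d11:-→d12:H2→d13:-→d14:-→d15:-→d16:-→d17:H0→d18:-→d19:-→d20:-→d21:-→d22:-→d23:-→d24:H0  best=H0

== LOOKUPS ==
["H0","H0","H1","H1","H0","H1","no-route","no-route","H1","H0","H0","H0","H2","H0"]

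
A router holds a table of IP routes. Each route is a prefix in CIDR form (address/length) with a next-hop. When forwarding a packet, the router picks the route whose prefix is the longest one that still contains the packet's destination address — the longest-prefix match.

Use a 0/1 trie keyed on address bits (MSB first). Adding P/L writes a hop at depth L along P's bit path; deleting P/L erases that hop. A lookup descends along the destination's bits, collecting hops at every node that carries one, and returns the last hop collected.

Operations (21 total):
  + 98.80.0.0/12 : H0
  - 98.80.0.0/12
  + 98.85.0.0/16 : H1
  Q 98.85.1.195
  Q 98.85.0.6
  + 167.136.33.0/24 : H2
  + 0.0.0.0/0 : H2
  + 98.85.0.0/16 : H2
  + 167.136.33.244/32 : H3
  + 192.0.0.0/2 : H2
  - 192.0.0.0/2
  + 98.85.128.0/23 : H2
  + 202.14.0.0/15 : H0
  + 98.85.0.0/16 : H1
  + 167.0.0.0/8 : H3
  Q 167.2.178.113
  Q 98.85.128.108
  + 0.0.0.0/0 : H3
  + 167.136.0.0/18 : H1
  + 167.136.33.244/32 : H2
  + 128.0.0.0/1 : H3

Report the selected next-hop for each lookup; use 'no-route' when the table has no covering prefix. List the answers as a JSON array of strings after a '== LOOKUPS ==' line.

Process each operation:
  add 98.80.0.0/12 -> H0 at depth 12
  - 98.80.0.0/12 clear@12
  add 98.85.0.0/16 -> H1 at depth 16
  ? 98.85.1.195  path d0:-→d1:-→d2:-→d3:-→d4:-→d5:-→d6:-→d7:-→d8:-→d9:-→d10:-→d11:-→d12:-→d13:-→d14:-→d15:-→d16:H1  best=H1
  ? 98.85.0.6  path d0:-→d1:-→d2:-→d3:-→d4:-→d5:-→d6:-→d7:-→d8:-→d9:-→d10:-→d11:-→d12:-→d13:-→d14:-→d15:-→d16:H1  best=H1
  add 167.136.33.0/24 -> H2 at depth 24
  add 0.0.0.0/0 -> H2 at depth 0
  add 98.85.0.0/16 -> H2 at depth 16
  add 167.136.33.244/32 -> H3 at depth 32
  add 192.0.0.0/2 -> H2 at depth 2
  - 192.0.0.0/2 clear@2
  add 98.85.128.0/23 -> H2 at depth 23
  add 202.14.0.0/15 -> H0 at depth 15
  add 98.85.0.0/16 -> H1 at depth 16
  add 167.0.0.0/8 -> H3 at depth 8
  ? 167.2.178.113  path d0:H2→d1:-→d2:-→d3:-→d4:-→d5:-→d6:-→d7:-→d8:H3  best=H3
  ? 98.85.128.108  path d0:H2→d1:-→d2:-→d3:-→d4:-→d5:-→d6:-→d7:-→d8:-→d9:-→d10:-→d11:-→d12:-→d13:-→d14:-→d15:-→d16:H1→d17:-→d18:-→d19:-→d20:-→d21:-→d22:-→d23:H2  best=H2
  add 0.0.0.0/0 -> H3 at depth 0
  add 167.136.0.0/18 -> H1 at depth 18
  add 167.136.33.244/32 -> H2 at depth 32
  add 128.0.0.0/1 -> H3 at depth 1

== LOOKUPS ==
["H1","H1","H3","H2"]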